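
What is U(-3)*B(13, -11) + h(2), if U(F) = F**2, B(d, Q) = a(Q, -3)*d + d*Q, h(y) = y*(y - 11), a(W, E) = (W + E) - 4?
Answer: -3411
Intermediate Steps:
a(W, E) = -4 + E + W (a(W, E) = (E + W) - 4 = -4 + E + W)
h(y) = y*(-11 + y)
B(d, Q) = Q*d + d*(-7 + Q) (B(d, Q) = (-4 - 3 + Q)*d + d*Q = (-7 + Q)*d + Q*d = d*(-7 + Q) + Q*d = Q*d + d*(-7 + Q))
U(-3)*B(13, -11) + h(2) = (-3)**2*(13*(-7 + 2*(-11))) + 2*(-11 + 2) = 9*(13*(-7 - 22)) + 2*(-9) = 9*(13*(-29)) - 18 = 9*(-377) - 18 = -3393 - 18 = -3411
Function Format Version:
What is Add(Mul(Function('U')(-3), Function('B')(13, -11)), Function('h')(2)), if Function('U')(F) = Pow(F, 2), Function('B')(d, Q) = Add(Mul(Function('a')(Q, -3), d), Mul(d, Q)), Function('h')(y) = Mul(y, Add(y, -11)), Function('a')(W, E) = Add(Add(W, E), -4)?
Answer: -3411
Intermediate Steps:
Function('a')(W, E) = Add(-4, E, W) (Function('a')(W, E) = Add(Add(E, W), -4) = Add(-4, E, W))
Function('h')(y) = Mul(y, Add(-11, y))
Function('B')(d, Q) = Add(Mul(Q, d), Mul(d, Add(-7, Q))) (Function('B')(d, Q) = Add(Mul(Add(-4, -3, Q), d), Mul(d, Q)) = Add(Mul(Add(-7, Q), d), Mul(Q, d)) = Add(Mul(d, Add(-7, Q)), Mul(Q, d)) = Add(Mul(Q, d), Mul(d, Add(-7, Q))))
Add(Mul(Function('U')(-3), Function('B')(13, -11)), Function('h')(2)) = Add(Mul(Pow(-3, 2), Mul(13, Add(-7, Mul(2, -11)))), Mul(2, Add(-11, 2))) = Add(Mul(9, Mul(13, Add(-7, -22))), Mul(2, -9)) = Add(Mul(9, Mul(13, -29)), -18) = Add(Mul(9, -377), -18) = Add(-3393, -18) = -3411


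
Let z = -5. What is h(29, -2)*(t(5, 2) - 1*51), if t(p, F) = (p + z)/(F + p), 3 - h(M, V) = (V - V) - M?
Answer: -1632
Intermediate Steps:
h(M, V) = 3 + M (h(M, V) = 3 - ((V - V) - M) = 3 - (0 - M) = 3 - (-1)*M = 3 + M)
t(p, F) = (-5 + p)/(F + p) (t(p, F) = (p - 5)/(F + p) = (-5 + p)/(F + p))
h(29, -2)*(t(5, 2) - 1*51) = (3 + 29)*((-5 + 5)/(2 + 5) - 1*51) = 32*(0/7 - 51) = 32*((⅐)*0 - 51) = 32*(0 - 51) = 32*(-51) = -1632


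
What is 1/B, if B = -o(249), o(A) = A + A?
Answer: -1/498 ≈ -0.0020080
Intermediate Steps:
o(A) = 2*A
B = -498 (B = -2*249 = -1*498 = -498)
1/B = 1/(-498) = -1/498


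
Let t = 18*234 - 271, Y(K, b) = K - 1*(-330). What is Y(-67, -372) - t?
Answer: -3678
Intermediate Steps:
Y(K, b) = 330 + K (Y(K, b) = K + 330 = 330 + K)
t = 3941 (t = 4212 - 271 = 3941)
Y(-67, -372) - t = (330 - 67) - 1*3941 = 263 - 3941 = -3678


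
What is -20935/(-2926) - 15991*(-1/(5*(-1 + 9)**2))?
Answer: 26744433/468160 ≈ 57.127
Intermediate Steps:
-20935/(-2926) - 15991*(-1/(5*(-1 + 9)**2)) = -20935*(-1/2926) - 15991/((-5*8**2)) = 20935/2926 - 15991/((-5*64)) = 20935/2926 - 15991/(-320) = 20935/2926 - 15991*(-1/320) = 20935/2926 + 15991/320 = 26744433/468160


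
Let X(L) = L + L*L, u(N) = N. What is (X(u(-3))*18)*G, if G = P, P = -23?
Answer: -2484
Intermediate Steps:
X(L) = L + L**2
G = -23
(X(u(-3))*18)*G = (-3*(1 - 3)*18)*(-23) = (-3*(-2)*18)*(-23) = (6*18)*(-23) = 108*(-23) = -2484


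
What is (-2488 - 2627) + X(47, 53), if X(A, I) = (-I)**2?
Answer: -2306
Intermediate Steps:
X(A, I) = I**2
(-2488 - 2627) + X(47, 53) = (-2488 - 2627) + 53**2 = -5115 + 2809 = -2306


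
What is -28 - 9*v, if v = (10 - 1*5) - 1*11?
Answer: 26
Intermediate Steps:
v = -6 (v = (10 - 5) - 11 = 5 - 11 = -6)
-28 - 9*v = -28 - 9*(-6) = -28 + 54 = 26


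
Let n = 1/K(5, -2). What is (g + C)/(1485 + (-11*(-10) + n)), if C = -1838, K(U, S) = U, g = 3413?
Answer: 7875/7976 ≈ 0.98734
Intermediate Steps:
n = ⅕ (n = 1/5 = ⅕ ≈ 0.20000)
(g + C)/(1485 + (-11*(-10) + n)) = (3413 - 1838)/(1485 + (-11*(-10) + ⅕)) = 1575/(1485 + (110 + ⅕)) = 1575/(1485 + 551/5) = 1575/(7976/5) = 1575*(5/7976) = 7875/7976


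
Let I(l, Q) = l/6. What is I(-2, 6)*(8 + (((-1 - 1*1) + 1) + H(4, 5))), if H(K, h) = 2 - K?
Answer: -5/3 ≈ -1.6667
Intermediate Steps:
I(l, Q) = l/6 (I(l, Q) = l*(1/6) = l/6)
I(-2, 6)*(8 + (((-1 - 1*1) + 1) + H(4, 5))) = ((1/6)*(-2))*(8 + (((-1 - 1*1) + 1) + (2 - 1*4))) = -(8 + (((-1 - 1) + 1) + (2 - 4)))/3 = -(8 + ((-2 + 1) - 2))/3 = -(8 + (-1 - 2))/3 = -(8 - 3)/3 = -1/3*5 = -5/3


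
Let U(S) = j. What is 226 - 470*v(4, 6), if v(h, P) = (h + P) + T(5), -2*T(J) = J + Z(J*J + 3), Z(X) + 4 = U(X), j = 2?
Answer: -3769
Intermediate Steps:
U(S) = 2
Z(X) = -2 (Z(X) = -4 + 2 = -2)
T(J) = 1 - J/2 (T(J) = -(J - 2)/2 = -(-2 + J)/2 = 1 - J/2)
v(h, P) = -3/2 + P + h (v(h, P) = (h + P) + (1 - ½*5) = (P + h) + (1 - 5/2) = (P + h) - 3/2 = -3/2 + P + h)
226 - 470*v(4, 6) = 226 - 470*(-3/2 + 6 + 4) = 226 - 470*17/2 = 226 - 3995 = -3769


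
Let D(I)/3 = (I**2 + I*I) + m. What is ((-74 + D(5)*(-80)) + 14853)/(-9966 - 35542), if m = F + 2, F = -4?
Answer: -3259/45508 ≈ -0.071614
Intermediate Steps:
m = -2 (m = -4 + 2 = -2)
D(I) = -6 + 6*I**2 (D(I) = 3*((I**2 + I*I) - 2) = 3*((I**2 + I**2) - 2) = 3*(2*I**2 - 2) = 3*(-2 + 2*I**2) = -6 + 6*I**2)
((-74 + D(5)*(-80)) + 14853)/(-9966 - 35542) = ((-74 + (-6 + 6*5**2)*(-80)) + 14853)/(-9966 - 35542) = ((-74 + (-6 + 6*25)*(-80)) + 14853)/(-45508) = ((-74 + (-6 + 150)*(-80)) + 14853)*(-1/45508) = ((-74 + 144*(-80)) + 14853)*(-1/45508) = ((-74 - 11520) + 14853)*(-1/45508) = (-11594 + 14853)*(-1/45508) = 3259*(-1/45508) = -3259/45508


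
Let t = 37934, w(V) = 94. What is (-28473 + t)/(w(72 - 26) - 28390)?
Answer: -9461/28296 ≈ -0.33436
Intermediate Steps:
(-28473 + t)/(w(72 - 26) - 28390) = (-28473 + 37934)/(94 - 28390) = 9461/(-28296) = 9461*(-1/28296) = -9461/28296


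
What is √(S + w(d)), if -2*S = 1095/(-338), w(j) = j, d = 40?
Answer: √28135/26 ≈ 6.4513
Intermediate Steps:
S = 1095/676 (S = -1095/(2*(-338)) = -1095*(-1)/(2*338) = -½*(-1095/338) = 1095/676 ≈ 1.6198)
√(S + w(d)) = √(1095/676 + 40) = √(28135/676) = √28135/26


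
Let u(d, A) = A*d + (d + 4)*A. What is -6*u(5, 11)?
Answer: -924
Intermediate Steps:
u(d, A) = A*d + A*(4 + d) (u(d, A) = A*d + (4 + d)*A = A*d + A*(4 + d))
-6*u(5, 11) = -12*11*(2 + 5) = -12*11*7 = -6*154 = -924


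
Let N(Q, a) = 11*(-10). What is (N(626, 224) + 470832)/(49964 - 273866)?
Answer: -33623/15993 ≈ -2.1024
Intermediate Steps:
N(Q, a) = -110
(N(626, 224) + 470832)/(49964 - 273866) = (-110 + 470832)/(49964 - 273866) = 470722/(-223902) = 470722*(-1/223902) = -33623/15993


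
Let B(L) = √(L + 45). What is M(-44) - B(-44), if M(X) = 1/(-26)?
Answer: -27/26 ≈ -1.0385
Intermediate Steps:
B(L) = √(45 + L)
M(X) = -1/26
M(-44) - B(-44) = -1/26 - √(45 - 44) = -1/26 - √1 = -1/26 - 1*1 = -1/26 - 1 = -27/26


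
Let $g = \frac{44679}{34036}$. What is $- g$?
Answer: $- \frac{44679}{34036} \approx -1.3127$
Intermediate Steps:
$g = \frac{44679}{34036}$ ($g = 44679 \cdot \frac{1}{34036} = \frac{44679}{34036} \approx 1.3127$)
$- g = \left(-1\right) \frac{44679}{34036} = - \frac{44679}{34036}$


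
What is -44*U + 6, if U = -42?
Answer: 1854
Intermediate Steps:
-44*U + 6 = -44*(-42) + 6 = 1848 + 6 = 1854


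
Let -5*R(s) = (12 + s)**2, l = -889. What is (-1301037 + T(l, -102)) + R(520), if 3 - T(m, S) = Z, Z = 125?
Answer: -6788819/5 ≈ -1.3578e+6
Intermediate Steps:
T(m, S) = -122 (T(m, S) = 3 - 1*125 = 3 - 125 = -122)
R(s) = -(12 + s)**2/5
(-1301037 + T(l, -102)) + R(520) = (-1301037 - 122) - (12 + 520)**2/5 = -1301159 - 1/5*532**2 = -1301159 - 1/5*283024 = -1301159 - 283024/5 = -6788819/5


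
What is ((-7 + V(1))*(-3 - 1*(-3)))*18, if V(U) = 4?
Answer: 0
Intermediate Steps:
((-7 + V(1))*(-3 - 1*(-3)))*18 = ((-7 + 4)*(-3 - 1*(-3)))*18 = -3*(-3 + 3)*18 = -3*0*18 = 0*18 = 0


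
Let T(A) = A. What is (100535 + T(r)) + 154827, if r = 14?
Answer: 255376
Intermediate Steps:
(100535 + T(r)) + 154827 = (100535 + 14) + 154827 = 100549 + 154827 = 255376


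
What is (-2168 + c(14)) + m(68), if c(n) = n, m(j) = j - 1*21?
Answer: -2107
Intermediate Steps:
m(j) = -21 + j (m(j) = j - 21 = -21 + j)
(-2168 + c(14)) + m(68) = (-2168 + 14) + (-21 + 68) = -2154 + 47 = -2107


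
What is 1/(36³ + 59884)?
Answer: 1/106540 ≈ 9.3861e-6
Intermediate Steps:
1/(36³ + 59884) = 1/(46656 + 59884) = 1/106540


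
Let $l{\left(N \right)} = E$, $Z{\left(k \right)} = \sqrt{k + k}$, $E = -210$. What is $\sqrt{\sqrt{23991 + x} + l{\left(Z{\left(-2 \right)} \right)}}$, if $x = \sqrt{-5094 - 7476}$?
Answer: $\sqrt{-210 + \sqrt{23991 + i \sqrt{12570}}} \approx 0.02438 + 7.4236 i$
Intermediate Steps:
$x = i \sqrt{12570}$ ($x = \sqrt{-12570} = i \sqrt{12570} \approx 112.12 i$)
$Z{\left(k \right)} = \sqrt{2} \sqrt{k}$ ($Z{\left(k \right)} = \sqrt{2 k} = \sqrt{2} \sqrt{k}$)
$l{\left(N \right)} = -210$
$\sqrt{\sqrt{23991 + x} + l{\left(Z{\left(-2 \right)} \right)}} = \sqrt{\sqrt{23991 + i \sqrt{12570}} - 210} = \sqrt{-210 + \sqrt{23991 + i \sqrt{12570}}}$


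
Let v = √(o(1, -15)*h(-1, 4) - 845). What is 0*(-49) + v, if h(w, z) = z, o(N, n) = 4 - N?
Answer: 7*I*√17 ≈ 28.862*I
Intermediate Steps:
v = 7*I*√17 (v = √((4 - 1*1)*4 - 845) = √((4 - 1)*4 - 845) = √(3*4 - 845) = √(12 - 845) = √(-833) = 7*I*√17 ≈ 28.862*I)
0*(-49) + v = 0*(-49) + 7*I*√17 = 0 + 7*I*√17 = 7*I*√17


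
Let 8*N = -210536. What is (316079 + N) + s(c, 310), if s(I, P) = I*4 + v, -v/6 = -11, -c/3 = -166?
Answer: 291820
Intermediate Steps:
c = 498 (c = -3*(-166) = 498)
v = 66 (v = -6*(-11) = 66)
s(I, P) = 66 + 4*I (s(I, P) = I*4 + 66 = 4*I + 66 = 66 + 4*I)
N = -26317 (N = (1/8)*(-210536) = -26317)
(316079 + N) + s(c, 310) = (316079 - 26317) + (66 + 4*498) = 289762 + (66 + 1992) = 289762 + 2058 = 291820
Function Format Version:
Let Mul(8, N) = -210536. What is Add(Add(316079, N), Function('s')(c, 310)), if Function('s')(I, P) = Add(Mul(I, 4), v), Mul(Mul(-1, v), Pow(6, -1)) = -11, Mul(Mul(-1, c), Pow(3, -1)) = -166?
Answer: 291820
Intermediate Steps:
c = 498 (c = Mul(-3, -166) = 498)
v = 66 (v = Mul(-6, -11) = 66)
Function('s')(I, P) = Add(66, Mul(4, I)) (Function('s')(I, P) = Add(Mul(I, 4), 66) = Add(Mul(4, I), 66) = Add(66, Mul(4, I)))
N = -26317 (N = Mul(Rational(1, 8), -210536) = -26317)
Add(Add(316079, N), Function('s')(c, 310)) = Add(Add(316079, -26317), Add(66, Mul(4, 498))) = Add(289762, Add(66, 1992)) = Add(289762, 2058) = 291820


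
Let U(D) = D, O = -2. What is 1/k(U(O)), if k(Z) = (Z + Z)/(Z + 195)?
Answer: -193/4 ≈ -48.250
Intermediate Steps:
k(Z) = 2*Z/(195 + Z) (k(Z) = (2*Z)/(195 + Z) = 2*Z/(195 + Z))
1/k(U(O)) = 1/(2*(-2)/(195 - 2)) = 1/(2*(-2)/193) = 1/(2*(-2)*(1/193)) = 1/(-4/193) = -193/4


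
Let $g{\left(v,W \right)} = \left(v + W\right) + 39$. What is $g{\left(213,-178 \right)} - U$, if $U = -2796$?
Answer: $2870$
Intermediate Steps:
$g{\left(v,W \right)} = 39 + W + v$ ($g{\left(v,W \right)} = \left(W + v\right) + 39 = 39 + W + v$)
$g{\left(213,-178 \right)} - U = \left(39 - 178 + 213\right) - -2796 = 74 + 2796 = 2870$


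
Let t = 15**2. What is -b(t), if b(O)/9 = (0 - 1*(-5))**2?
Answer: -225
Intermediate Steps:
t = 225
b(O) = 225 (b(O) = 9*(0 - 1*(-5))**2 = 9*(0 + 5)**2 = 9*5**2 = 9*25 = 225)
-b(t) = -1*225 = -225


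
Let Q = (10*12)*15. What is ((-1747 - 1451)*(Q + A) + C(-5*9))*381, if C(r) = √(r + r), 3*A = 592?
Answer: -2433626832 + 1143*I*√10 ≈ -2.4336e+9 + 3614.5*I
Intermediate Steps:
A = 592/3 (A = (⅓)*592 = 592/3 ≈ 197.33)
Q = 1800 (Q = 120*15 = 1800)
C(r) = √2*√r (C(r) = √(2*r) = √2*√r)
((-1747 - 1451)*(Q + A) + C(-5*9))*381 = ((-1747 - 1451)*(1800 + 592/3) + √2*√(-5*9))*381 = (-3198*5992/3 + √2*√(-45))*381 = (-6387472 + √2*(3*I*√5))*381 = (-6387472 + 3*I*√10)*381 = -2433626832 + 1143*I*√10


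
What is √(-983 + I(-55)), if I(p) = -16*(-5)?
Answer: I*√903 ≈ 30.05*I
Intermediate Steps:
I(p) = 80
√(-983 + I(-55)) = √(-983 + 80) = √(-903) = I*√903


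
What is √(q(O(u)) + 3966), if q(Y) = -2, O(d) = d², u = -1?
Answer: 2*√991 ≈ 62.960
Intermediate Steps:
√(q(O(u)) + 3966) = √(-2 + 3966) = √3964 = 2*√991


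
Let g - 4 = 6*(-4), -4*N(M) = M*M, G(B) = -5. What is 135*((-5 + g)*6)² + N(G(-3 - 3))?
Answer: 12149975/4 ≈ 3.0375e+6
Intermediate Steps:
N(M) = -M²/4 (N(M) = -M*M/4 = -M²/4)
g = -20 (g = 4 + 6*(-4) = 4 - 24 = -20)
135*((-5 + g)*6)² + N(G(-3 - 3)) = 135*((-5 - 20)*6)² - ¼*(-5)² = 135*(-25*6)² - ¼*25 = 135*(-150)² - 25/4 = 135*22500 - 25/4 = 3037500 - 25/4 = 12149975/4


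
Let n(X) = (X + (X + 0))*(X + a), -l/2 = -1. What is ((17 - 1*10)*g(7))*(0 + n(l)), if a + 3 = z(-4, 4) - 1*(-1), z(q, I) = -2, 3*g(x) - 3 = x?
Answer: -560/3 ≈ -186.67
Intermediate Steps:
g(x) = 1 + x/3
l = 2 (l = -2*(-1) = 2)
a = -4 (a = -3 + (-2 - 1*(-1)) = -3 + (-2 + 1) = -3 - 1 = -4)
n(X) = 2*X*(-4 + X) (n(X) = (X + (X + 0))*(X - 4) = (X + X)*(-4 + X) = (2*X)*(-4 + X) = 2*X*(-4 + X))
((17 - 1*10)*g(7))*(0 + n(l)) = ((17 - 1*10)*(1 + (⅓)*7))*(0 + 2*2*(-4 + 2)) = ((17 - 10)*(1 + 7/3))*(0 + 2*2*(-2)) = (7*(10/3))*(0 - 8) = (70/3)*(-8) = -560/3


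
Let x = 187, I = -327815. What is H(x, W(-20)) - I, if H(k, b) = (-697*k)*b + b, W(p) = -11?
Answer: 1761533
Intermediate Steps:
H(k, b) = b - 697*b*k (H(k, b) = -697*b*k + b = b - 697*b*k)
H(x, W(-20)) - I = -11*(1 - 697*187) - 1*(-327815) = -11*(1 - 130339) + 327815 = -11*(-130338) + 327815 = 1433718 + 327815 = 1761533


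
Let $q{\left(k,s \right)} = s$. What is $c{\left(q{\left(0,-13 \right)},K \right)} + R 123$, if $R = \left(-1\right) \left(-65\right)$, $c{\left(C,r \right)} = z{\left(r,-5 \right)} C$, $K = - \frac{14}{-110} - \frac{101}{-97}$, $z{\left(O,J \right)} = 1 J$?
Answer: $8060$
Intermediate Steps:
$z{\left(O,J \right)} = J$
$K = \frac{6234}{5335}$ ($K = \left(-14\right) \left(- \frac{1}{110}\right) - - \frac{101}{97} = \frac{7}{55} + \frac{101}{97} = \frac{6234}{5335} \approx 1.1685$)
$c{\left(C,r \right)} = - 5 C$
$R = 65$
$c{\left(q{\left(0,-13 \right)},K \right)} + R 123 = \left(-5\right) \left(-13\right) + 65 \cdot 123 = 65 + 7995 = 8060$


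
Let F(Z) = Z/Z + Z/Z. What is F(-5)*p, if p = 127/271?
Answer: 254/271 ≈ 0.93727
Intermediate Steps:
F(Z) = 2 (F(Z) = 1 + 1 = 2)
p = 127/271 (p = 127*(1/271) = 127/271 ≈ 0.46863)
F(-5)*p = 2*(127/271) = 254/271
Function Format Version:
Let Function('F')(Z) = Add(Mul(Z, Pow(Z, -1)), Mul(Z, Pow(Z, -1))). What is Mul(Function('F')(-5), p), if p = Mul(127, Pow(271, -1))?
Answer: Rational(254, 271) ≈ 0.93727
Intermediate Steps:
Function('F')(Z) = 2 (Function('F')(Z) = Add(1, 1) = 2)
p = Rational(127, 271) (p = Mul(127, Rational(1, 271)) = Rational(127, 271) ≈ 0.46863)
Mul(Function('F')(-5), p) = Mul(2, Rational(127, 271)) = Rational(254, 271)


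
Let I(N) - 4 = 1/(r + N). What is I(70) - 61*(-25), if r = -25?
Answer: 68806/45 ≈ 1529.0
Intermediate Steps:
I(N) = 4 + 1/(-25 + N)
I(70) - 61*(-25) = (-99 + 4*70)/(-25 + 70) - 61*(-25) = (-99 + 280)/45 - 1*(-1525) = (1/45)*181 + 1525 = 181/45 + 1525 = 68806/45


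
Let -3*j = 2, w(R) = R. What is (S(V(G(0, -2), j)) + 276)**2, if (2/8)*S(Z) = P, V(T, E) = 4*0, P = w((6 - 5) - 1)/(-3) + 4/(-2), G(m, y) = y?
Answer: 71824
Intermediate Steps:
j = -2/3 (j = -1/3*2 = -2/3 ≈ -0.66667)
P = -2 (P = ((6 - 5) - 1)/(-3) + 4/(-2) = (1 - 1)*(-1/3) + 4*(-1/2) = 0*(-1/3) - 2 = 0 - 2 = -2)
V(T, E) = 0
S(Z) = -8 (S(Z) = 4*(-2) = -8)
(S(V(G(0, -2), j)) + 276)**2 = (-8 + 276)**2 = 268**2 = 71824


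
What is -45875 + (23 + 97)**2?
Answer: -31475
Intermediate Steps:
-45875 + (23 + 97)**2 = -45875 + 120**2 = -45875 + 14400 = -31475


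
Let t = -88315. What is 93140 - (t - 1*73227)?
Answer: 254682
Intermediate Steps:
93140 - (t - 1*73227) = 93140 - (-88315 - 1*73227) = 93140 - (-88315 - 73227) = 93140 - 1*(-161542) = 93140 + 161542 = 254682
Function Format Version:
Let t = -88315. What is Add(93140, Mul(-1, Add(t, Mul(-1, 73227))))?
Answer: 254682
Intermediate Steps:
Add(93140, Mul(-1, Add(t, Mul(-1, 73227)))) = Add(93140, Mul(-1, Add(-88315, Mul(-1, 73227)))) = Add(93140, Mul(-1, Add(-88315, -73227))) = Add(93140, Mul(-1, -161542)) = Add(93140, 161542) = 254682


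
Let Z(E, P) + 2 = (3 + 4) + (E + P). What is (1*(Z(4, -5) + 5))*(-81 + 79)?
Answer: -18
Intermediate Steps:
Z(E, P) = 5 + E + P (Z(E, P) = -2 + ((3 + 4) + (E + P)) = -2 + (7 + (E + P)) = -2 + (7 + E + P) = 5 + E + P)
(1*(Z(4, -5) + 5))*(-81 + 79) = (1*((5 + 4 - 5) + 5))*(-81 + 79) = (1*(4 + 5))*(-2) = (1*9)*(-2) = 9*(-2) = -18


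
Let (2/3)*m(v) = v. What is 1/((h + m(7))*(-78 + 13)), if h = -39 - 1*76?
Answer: 2/13585 ≈ 0.00014722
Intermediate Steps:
h = -115 (h = -39 - 76 = -115)
m(v) = 3*v/2
1/((h + m(7))*(-78 + 13)) = 1/((-115 + (3/2)*7)*(-78 + 13)) = 1/((-115 + 21/2)*(-65)) = 1/(-209/2*(-65)) = 1/(13585/2) = 2/13585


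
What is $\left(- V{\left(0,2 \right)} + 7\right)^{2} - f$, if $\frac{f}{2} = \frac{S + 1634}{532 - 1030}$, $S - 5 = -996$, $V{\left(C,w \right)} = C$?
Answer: $\frac{12844}{249} \approx 51.582$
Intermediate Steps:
$S = -991$ ($S = 5 - 996 = -991$)
$f = - \frac{643}{249}$ ($f = 2 \frac{-991 + 1634}{532 - 1030} = 2 \frac{643}{-498} = 2 \cdot 643 \left(- \frac{1}{498}\right) = 2 \left(- \frac{643}{498}\right) = - \frac{643}{249} \approx -2.5823$)
$\left(- V{\left(0,2 \right)} + 7\right)^{2} - f = \left(\left(-1\right) 0 + 7\right)^{2} - - \frac{643}{249} = \left(0 + 7\right)^{2} + \frac{643}{249} = 7^{2} + \frac{643}{249} = 49 + \frac{643}{249} = \frac{12844}{249}$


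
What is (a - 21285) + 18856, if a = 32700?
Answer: 30271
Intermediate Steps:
(a - 21285) + 18856 = (32700 - 21285) + 18856 = 11415 + 18856 = 30271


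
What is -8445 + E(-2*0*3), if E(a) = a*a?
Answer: -8445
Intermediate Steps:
E(a) = a²
-8445 + E(-2*0*3) = -8445 + (-2*0*3)² = -8445 + (0*3)² = -8445 + 0² = -8445 + 0 = -8445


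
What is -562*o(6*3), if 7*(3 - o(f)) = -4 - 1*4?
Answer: -16298/7 ≈ -2328.3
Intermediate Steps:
o(f) = 29/7 (o(f) = 3 - (-4 - 1*4)/7 = 3 - (-4 - 4)/7 = 3 - 1/7*(-8) = 3 + 8/7 = 29/7)
-562*o(6*3) = -562*29/7 = -16298/7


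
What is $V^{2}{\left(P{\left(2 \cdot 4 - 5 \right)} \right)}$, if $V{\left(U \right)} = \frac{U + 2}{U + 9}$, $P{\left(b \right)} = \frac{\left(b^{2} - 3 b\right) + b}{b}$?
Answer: $\frac{9}{100} \approx 0.09$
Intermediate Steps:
$P{\left(b \right)} = \frac{b^{2} - 2 b}{b}$
$V{\left(U \right)} = \frac{2 + U}{9 + U}$
$V^{2}{\left(P{\left(2 \cdot 4 - 5 \right)} \right)} = \left(\frac{2 + \left(-2 + \left(2 \cdot 4 - 5\right)\right)}{9 + \left(-2 + \left(2 \cdot 4 - 5\right)\right)}\right)^{2} = \left(\frac{2 + \left(-2 + \left(8 - 5\right)\right)}{9 + \left(-2 + \left(8 - 5\right)\right)}\right)^{2} = \left(\frac{2 + \left(-2 + 3\right)}{9 + \left(-2 + 3\right)}\right)^{2} = \left(\frac{2 + 1}{9 + 1}\right)^{2} = \left(\frac{1}{10} \cdot 3\right)^{2} = \left(\frac{3}{10}\right)^{2} = \frac{9}{100}$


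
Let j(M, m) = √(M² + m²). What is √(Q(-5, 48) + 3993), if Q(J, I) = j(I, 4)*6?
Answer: √(3993 + 24*√145) ≈ 65.437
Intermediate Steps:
Q(J, I) = 6*√(16 + I²) (Q(J, I) = √(I² + 4²)*6 = √(I² + 16)*6 = √(16 + I²)*6 = 6*√(16 + I²))
√(Q(-5, 48) + 3993) = √(6*√(16 + 48²) + 3993) = √(6*√(16 + 2304) + 3993) = √(6*√2320 + 3993) = √(6*(4*√145) + 3993) = √(24*√145 + 3993) = √(3993 + 24*√145)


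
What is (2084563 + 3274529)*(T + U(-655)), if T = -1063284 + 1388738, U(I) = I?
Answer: 1740627722508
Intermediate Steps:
T = 325454
(2084563 + 3274529)*(T + U(-655)) = (2084563 + 3274529)*(325454 - 655) = 5359092*324799 = 1740627722508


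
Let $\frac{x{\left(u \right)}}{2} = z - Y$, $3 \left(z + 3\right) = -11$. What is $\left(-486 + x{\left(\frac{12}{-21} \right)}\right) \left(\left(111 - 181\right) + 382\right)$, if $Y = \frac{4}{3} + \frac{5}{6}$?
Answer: $-157144$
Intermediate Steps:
$Y = \frac{13}{6}$ ($Y = 4 \cdot \frac{1}{3} + 5 \cdot \frac{1}{6} = \frac{4}{3} + \frac{5}{6} = \frac{13}{6} \approx 2.1667$)
$z = - \frac{20}{3}$ ($z = -3 + \frac{1}{3} \left(-11\right) = -3 - \frac{11}{3} = - \frac{20}{3} \approx -6.6667$)
$x{\left(u \right)} = - \frac{53}{3}$ ($x{\left(u \right)} = 2 \left(- \frac{20}{3} - \frac{13}{6}\right) = 2 \left(- \frac{53}{6}\right) = - \frac{53}{3}$)
$\left(-486 + x{\left(\frac{12}{-21} \right)}\right) \left(\left(111 - 181\right) + 382\right) = \left(-486 - \frac{53}{3}\right) \left(\left(111 - 181\right) + 382\right) = - \frac{1511 \left(\left(111 - 181\right) + 382\right)}{3} = - \frac{1511 \left(-70 + 382\right)}{3} = \left(- \frac{1511}{3}\right) 312 = -157144$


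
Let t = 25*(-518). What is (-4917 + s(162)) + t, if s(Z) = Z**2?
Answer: 8377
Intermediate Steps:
t = -12950
(-4917 + s(162)) + t = (-4917 + 162**2) - 12950 = (-4917 + 26244) - 12950 = 21327 - 12950 = 8377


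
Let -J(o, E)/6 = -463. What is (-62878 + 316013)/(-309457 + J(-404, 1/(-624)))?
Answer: -253135/306679 ≈ -0.82541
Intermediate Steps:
J(o, E) = 2778 (J(o, E) = -6*(-463) = 2778)
(-62878 + 316013)/(-309457 + J(-404, 1/(-624))) = (-62878 + 316013)/(-309457 + 2778) = 253135/(-306679) = 253135*(-1/306679) = -253135/306679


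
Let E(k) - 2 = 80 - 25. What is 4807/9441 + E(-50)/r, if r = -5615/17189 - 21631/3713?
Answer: -133571408717/15255713998 ≈ -8.7555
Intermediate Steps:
E(k) = 57 (E(k) = 2 + (80 - 25) = 2 + 55 = 57)
r = -392663754/63822757 (r = -5615*1/17189 - 21631*1/3713 = -5615/17189 - 21631/3713 = -392663754/63822757 ≈ -6.1524)
4807/9441 + E(-50)/r = 4807/9441 + 57/(-392663754/63822757) = 4807*(1/9441) + 57*(-63822757/392663754) = 4807/9441 - 1212632383/130887918 = -133571408717/15255713998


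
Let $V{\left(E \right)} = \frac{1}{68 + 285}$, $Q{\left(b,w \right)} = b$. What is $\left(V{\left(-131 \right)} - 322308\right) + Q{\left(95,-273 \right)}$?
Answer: $- \frac{113741188}{353} \approx -3.2221 \cdot 10^{5}$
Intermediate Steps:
$V{\left(E \right)} = \frac{1}{353}$
$\left(V{\left(-131 \right)} - 322308\right) + Q{\left(95,-273 \right)} = \left(\frac{1}{353} - 322308\right) + 95 = - \frac{113774723}{353} + 95 = - \frac{113741188}{353}$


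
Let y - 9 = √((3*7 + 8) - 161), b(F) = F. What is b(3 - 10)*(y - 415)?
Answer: 2842 - 14*I*√33 ≈ 2842.0 - 80.424*I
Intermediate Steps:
y = 9 + 2*I*√33 (y = 9 + √((3*7 + 8) - 161) = 9 + √((21 + 8) - 161) = 9 + √(29 - 161) = 9 + √(-132) = 9 + 2*I*√33 ≈ 9.0 + 11.489*I)
b(3 - 10)*(y - 415) = (3 - 10)*((9 + 2*I*√33) - 415) = -7*(-406 + 2*I*√33) = 2842 - 14*I*√33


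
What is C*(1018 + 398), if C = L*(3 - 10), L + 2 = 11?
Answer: -89208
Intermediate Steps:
L = 9 (L = -2 + 11 = 9)
C = -63 (C = 9*(3 - 10) = 9*(-7) = -63)
C*(1018 + 398) = -63*(1018 + 398) = -63*1416 = -89208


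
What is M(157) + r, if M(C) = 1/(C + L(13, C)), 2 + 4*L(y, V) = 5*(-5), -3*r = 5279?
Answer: -3172667/1803 ≈ -1759.7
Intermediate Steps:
r = -5279/3 (r = -⅓*5279 = -5279/3 ≈ -1759.7)
L(y, V) = -27/4 (L(y, V) = -½ + (5*(-5))/4 = -½ + (¼)*(-25) = -½ - 25/4 = -27/4)
M(C) = 1/(-27/4 + C) (M(C) = 1/(C - 27/4) = 1/(-27/4 + C))
M(157) + r = 4/(-27 + 4*157) - 5279/3 = 4/(-27 + 628) - 5279/3 = 4/601 - 5279/3 = -3172667/1803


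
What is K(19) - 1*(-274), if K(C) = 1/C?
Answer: 5207/19 ≈ 274.05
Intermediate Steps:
K(19) - 1*(-274) = 1/19 - 1*(-274) = 1/19 + 274 = 5207/19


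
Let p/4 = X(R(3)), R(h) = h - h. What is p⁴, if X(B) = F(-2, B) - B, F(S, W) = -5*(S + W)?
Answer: 2560000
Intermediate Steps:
F(S, W) = -5*S - 5*W
R(h) = 0
X(B) = 10 - 6*B (X(B) = (-5*(-2) - 5*B) - B = (10 - 5*B) - B = 10 - 6*B)
p = 40 (p = 4*(10 - 6*0) = 4*(10 + 0) = 4*10 = 40)
p⁴ = 40⁴ = 2560000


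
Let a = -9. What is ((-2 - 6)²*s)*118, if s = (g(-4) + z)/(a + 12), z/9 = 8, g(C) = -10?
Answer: 468224/3 ≈ 1.5607e+5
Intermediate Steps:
z = 72 (z = 9*8 = 72)
s = 62/3 (s = (-10 + 72)/(-9 + 12) = 62/3 ≈ 20.667)
((-2 - 6)²*s)*118 = ((-2 - 6)²*(62/3))*118 = ((-8)²*(62/3))*118 = (64*(62/3))*118 = (3968/3)*118 = 468224/3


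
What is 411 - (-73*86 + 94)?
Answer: 6595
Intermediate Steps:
411 - (-73*86 + 94) = 411 - (-6278 + 94) = 411 - 1*(-6184) = 411 + 6184 = 6595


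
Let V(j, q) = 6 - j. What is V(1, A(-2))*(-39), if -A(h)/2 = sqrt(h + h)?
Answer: -195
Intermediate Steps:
A(h) = -2*sqrt(2)*sqrt(h) (A(h) = -2*sqrt(h + h) = -2*sqrt(2)*sqrt(h))
V(1, A(-2))*(-39) = (6 - 1*1)*(-39) = (6 - 1)*(-39) = 5*(-39) = -195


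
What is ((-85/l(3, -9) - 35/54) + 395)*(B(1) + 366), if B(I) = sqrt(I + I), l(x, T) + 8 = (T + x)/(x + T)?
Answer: 9372955/63 + 153655*sqrt(2)/378 ≈ 1.4935e+5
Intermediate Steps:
l(x, T) = -7 (l(x, T) = -8 + (T + x)/(x + T) = -8 + (T + x)/(T + x) = -8 + 1 = -7)
B(I) = sqrt(2)*sqrt(I) (B(I) = sqrt(2*I) = sqrt(2)*sqrt(I))
((-85/l(3, -9) - 35/54) + 395)*(B(1) + 366) = ((-85/(-7) - 35/54) + 395)*(sqrt(2)*sqrt(1) + 366) = ((-85*(-1/7) - 35*1/54) + 395)*(sqrt(2)*1 + 366) = ((85/7 - 35/54) + 395)*(sqrt(2) + 366) = (4345/378 + 395)*(366 + sqrt(2)) = 153655*(366 + sqrt(2))/378 = 9372955/63 + 153655*sqrt(2)/378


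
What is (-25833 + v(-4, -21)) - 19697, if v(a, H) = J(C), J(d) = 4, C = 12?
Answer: -45526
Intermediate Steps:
v(a, H) = 4
(-25833 + v(-4, -21)) - 19697 = (-25833 + 4) - 19697 = -25829 - 19697 = -45526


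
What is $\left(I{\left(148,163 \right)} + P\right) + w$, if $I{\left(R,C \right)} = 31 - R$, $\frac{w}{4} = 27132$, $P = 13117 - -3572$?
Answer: $125100$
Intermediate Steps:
$P = 16689$ ($P = 13117 + 3572 = 16689$)
$w = 108528$ ($w = 4 \cdot 27132 = 108528$)
$\left(I{\left(148,163 \right)} + P\right) + w = \left(\left(31 - 148\right) + 16689\right) + 108528 = \left(-117 + 16689\right) + 108528 = 16572 + 108528 = 125100$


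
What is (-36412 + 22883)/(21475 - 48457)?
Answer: 13529/26982 ≈ 0.50141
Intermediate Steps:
(-36412 + 22883)/(21475 - 48457) = -13529/(-26982) = -13529*(-1/26982) = 13529/26982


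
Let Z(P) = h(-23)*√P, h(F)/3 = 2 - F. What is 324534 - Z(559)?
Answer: 324534 - 75*√559 ≈ 3.2276e+5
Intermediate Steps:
h(F) = 6 - 3*F (h(F) = 3*(2 - F) = 6 - 3*F)
Z(P) = 75*√P (Z(P) = (6 - 3*(-23))*√P = (6 + 69)*√P = 75*√P)
324534 - Z(559) = 324534 - 75*√559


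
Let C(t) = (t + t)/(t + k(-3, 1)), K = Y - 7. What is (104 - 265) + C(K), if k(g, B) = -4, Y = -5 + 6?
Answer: -799/5 ≈ -159.80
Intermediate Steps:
Y = 1
K = -6 (K = 1 - 7 = -6)
C(t) = 2*t/(-4 + t) (C(t) = (t + t)/(t - 4) = (2*t)/(-4 + t) = 2*t/(-4 + t))
(104 - 265) + C(K) = (104 - 265) + 2*(-6)/(-4 - 6) = -161 + 2*(-6)/(-10) = -161 + 2*(-6)*(-1/10) = -161 + 6/5 = -799/5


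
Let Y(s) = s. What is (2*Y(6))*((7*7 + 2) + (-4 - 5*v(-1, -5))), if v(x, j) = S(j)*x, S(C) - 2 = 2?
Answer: 804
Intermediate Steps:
S(C) = 4 (S(C) = 2 + 2 = 4)
v(x, j) = 4*x
(2*Y(6))*((7*7 + 2) + (-4 - 5*v(-1, -5))) = (2*6)*((7*7 + 2) + (-4 - 20*(-1))) = 12*((49 + 2) + (-4 - 5*(-4))) = 12*(51 + (-4 + 20)) = 12*(51 + 16) = 12*67 = 804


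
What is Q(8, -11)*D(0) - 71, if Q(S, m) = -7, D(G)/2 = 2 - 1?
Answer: -85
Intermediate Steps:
D(G) = 2 (D(G) = 2*(2 - 1) = 2*1 = 2)
Q(8, -11)*D(0) - 71 = -7*2 - 71 = -14 - 71 = -85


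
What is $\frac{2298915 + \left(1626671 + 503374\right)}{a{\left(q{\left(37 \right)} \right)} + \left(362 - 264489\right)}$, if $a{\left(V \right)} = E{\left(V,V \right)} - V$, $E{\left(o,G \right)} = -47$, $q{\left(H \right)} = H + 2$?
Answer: $- \frac{1476320}{88071} \approx -16.763$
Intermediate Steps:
$q{\left(H \right)} = 2 + H$
$a{\left(V \right)} = -47 - V$
$\frac{2298915 + \left(1626671 + 503374\right)}{a{\left(q{\left(37 \right)} \right)} + \left(362 - 264489\right)} = \frac{2298915 + \left(1626671 + 503374\right)}{\left(-47 - \left(2 + 37\right)\right) + \left(362 - 264489\right)} = \frac{2298915 + 2130045}{\left(-47 - 39\right) + \left(362 - 264489\right)} = \frac{4428960}{\left(-47 - 39\right) - 264127} = \frac{4428960}{-86 - 264127} = \frac{4428960}{-264213} = 4428960 \left(- \frac{1}{264213}\right) = - \frac{1476320}{88071}$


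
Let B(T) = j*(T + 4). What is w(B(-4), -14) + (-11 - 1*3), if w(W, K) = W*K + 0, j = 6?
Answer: -14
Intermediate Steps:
B(T) = 24 + 6*T (B(T) = 6*(T + 4) = 6*(4 + T) = 24 + 6*T)
w(W, K) = K*W (w(W, K) = K*W + 0 = K*W)
w(B(-4), -14) + (-11 - 1*3) = -14*(24 + 6*(-4)) + (-11 - 1*3) = -14*(24 - 24) + (-11 - 3) = -14*0 - 14 = 0 - 14 = -14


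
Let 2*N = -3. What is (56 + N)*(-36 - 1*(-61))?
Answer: 2725/2 ≈ 1362.5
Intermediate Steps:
N = -3/2 (N = (½)*(-3) = -3/2 ≈ -1.5000)
(56 + N)*(-36 - 1*(-61)) = (56 - 3/2)*(-36 - 1*(-61)) = 109*(-36 + 61)/2 = (109/2)*25 = 2725/2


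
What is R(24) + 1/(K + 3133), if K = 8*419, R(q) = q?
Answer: 155641/6485 ≈ 24.000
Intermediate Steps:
K = 3352
R(24) + 1/(K + 3133) = 24 + 1/(3352 + 3133) = 24 + 1/6485 = 155641/6485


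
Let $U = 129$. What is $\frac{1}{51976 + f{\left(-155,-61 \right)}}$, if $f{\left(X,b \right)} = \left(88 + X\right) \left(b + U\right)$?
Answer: $\frac{1}{47420} \approx 2.1088 \cdot 10^{-5}$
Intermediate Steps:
$f{\left(X,b \right)} = \left(88 + X\right) \left(129 + b\right)$ ($f{\left(X,b \right)} = \left(88 + X\right) \left(b + 129\right) = \left(88 + X\right) \left(129 + b\right)$)
$\frac{1}{51976 + f{\left(-155,-61 \right)}} = \frac{1}{51976 + \left(11352 + 88 \left(-61\right) + 129 \left(-155\right) - -9455\right)} = \frac{1}{51976 + \left(11352 - 5368 - 19995 + 9455\right)} = \frac{1}{51976 - 4556} = \frac{1}{47420}$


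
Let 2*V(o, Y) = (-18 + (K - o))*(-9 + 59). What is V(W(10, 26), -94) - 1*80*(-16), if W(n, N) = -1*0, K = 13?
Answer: 1155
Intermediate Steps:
W(n, N) = 0
V(o, Y) = -125 - 25*o (V(o, Y) = ((-18 + (13 - o))*(-9 + 59))/2 = ((-5 - o)*50)/2 = (-250 - 50*o)/2 = -125 - 25*o)
V(W(10, 26), -94) - 1*80*(-16) = (-125 - 25*0) - 1*80*(-16) = (-125 + 0) - 80*(-16) = -125 + 1280 = 1155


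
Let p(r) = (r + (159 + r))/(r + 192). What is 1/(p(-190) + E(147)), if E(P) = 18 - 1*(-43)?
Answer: -2/99 ≈ -0.020202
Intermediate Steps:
E(P) = 61 (E(P) = 18 + 43 = 61)
p(r) = (159 + 2*r)/(192 + r)
1/(p(-190) + E(147)) = 1/((159 + 2*(-190))/(192 - 190) + 61) = 1/((159 - 380)/2 + 61) = 1/((1/2)*(-221) + 61) = 1/(-221/2 + 61) = 1/(-99/2) = -2/99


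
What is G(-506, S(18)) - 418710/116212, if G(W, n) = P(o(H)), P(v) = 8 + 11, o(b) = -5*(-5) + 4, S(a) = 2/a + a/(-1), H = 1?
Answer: 52627/3418 ≈ 15.397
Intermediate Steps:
S(a) = -a + 2/a (S(a) = 2/a + a*(-1) = 2/a - a = -a + 2/a)
o(b) = 29 (o(b) = 25 + 4 = 29)
P(v) = 19
G(W, n) = 19
G(-506, S(18)) - 418710/116212 = 19 - 418710/116212 = 19 - 1*12315/3418 = 19 - 12315/3418 = 52627/3418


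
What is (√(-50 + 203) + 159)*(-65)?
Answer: -10335 - 195*√17 ≈ -11139.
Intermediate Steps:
(√(-50 + 203) + 159)*(-65) = (√153 + 159)*(-65) = (3*√17 + 159)*(-65) = (159 + 3*√17)*(-65) = -10335 - 195*√17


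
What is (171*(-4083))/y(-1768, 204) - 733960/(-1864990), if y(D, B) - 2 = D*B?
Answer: 2655661553/1140077870 ≈ 2.3294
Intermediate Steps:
y(D, B) = 2 + B*D (y(D, B) = 2 + D*B = 2 + B*D)
(171*(-4083))/y(-1768, 204) - 733960/(-1864990) = (171*(-4083))/(2 + 204*(-1768)) - 733960/(-1864990) = -698193/(2 - 360672) - 733960*(-1/1864990) = -698193/(-360670) + 1244/3161 = -698193*(-1/360670) + 1244/3161 = 698193/360670 + 1244/3161 = 2655661553/1140077870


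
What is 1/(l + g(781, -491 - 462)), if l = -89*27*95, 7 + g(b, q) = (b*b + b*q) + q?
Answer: -1/363577 ≈ -2.7505e-6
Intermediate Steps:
g(b, q) = -7 + q + b**2 + b*q (g(b, q) = -7 + ((b*b + b*q) + q) = -7 + ((b**2 + b*q) + q) = -7 + (q + b**2 + b*q) = -7 + q + b**2 + b*q)
l = -228285 (l = -2403*95 = -228285)
1/(l + g(781, -491 - 462)) = 1/(-228285 + (-7 + (-491 - 462) + 781**2 + 781*(-491 - 462))) = 1/(-228285 + (-7 - 953 + 609961 + 781*(-953))) = 1/(-228285 + (-7 - 953 + 609961 - 744293)) = 1/(-228285 - 135292) = 1/(-363577) = -1/363577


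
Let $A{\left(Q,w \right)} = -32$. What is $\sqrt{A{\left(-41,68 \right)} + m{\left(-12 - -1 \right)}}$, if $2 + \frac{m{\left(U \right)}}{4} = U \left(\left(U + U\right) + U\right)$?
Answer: $2 \sqrt{353} \approx 37.577$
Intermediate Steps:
$m{\left(U \right)} = -8 + 12 U^{2}$ ($m{\left(U \right)} = -8 + 4 U \left(\left(U + U\right) + U\right) = -8 + 4 U \left(2 U + U\right) = -8 + 4 U 3 U = -8 + 4 \cdot 3 U^{2} = -8 + 12 U^{2}$)
$\sqrt{A{\left(-41,68 \right)} + m{\left(-12 - -1 \right)}} = \sqrt{-32 - \left(8 - 12 \left(-12 - -1\right)^{2}\right)} = \sqrt{-32 - \left(8 - 12 \left(-12 + 1\right)^{2}\right)} = \sqrt{-32 - \left(8 - 12 \left(-11\right)^{2}\right)} = \sqrt{-32 + \left(-8 + 12 \cdot 121\right)} = \sqrt{-32 + \left(-8 + 1452\right)} = \sqrt{-32 + 1444} = \sqrt{1412} = 2 \sqrt{353}$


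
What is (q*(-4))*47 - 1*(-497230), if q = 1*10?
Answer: 495350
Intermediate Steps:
q = 10
(q*(-4))*47 - 1*(-497230) = (10*(-4))*47 - 1*(-497230) = -40*47 + 497230 = -1880 + 497230 = 495350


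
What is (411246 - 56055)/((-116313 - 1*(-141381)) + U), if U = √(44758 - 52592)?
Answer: 4451963994/314206229 - 355191*I*√7834/628412458 ≈ 14.169 - 0.050027*I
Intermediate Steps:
U = I*√7834 (U = √(-7834) = I*√7834 ≈ 88.51*I)
(411246 - 56055)/((-116313 - 1*(-141381)) + U) = (411246 - 56055)/((-116313 - 1*(-141381)) + I*√7834) = 355191/((-116313 + 141381) + I*√7834) = 355191/(25068 + I*√7834)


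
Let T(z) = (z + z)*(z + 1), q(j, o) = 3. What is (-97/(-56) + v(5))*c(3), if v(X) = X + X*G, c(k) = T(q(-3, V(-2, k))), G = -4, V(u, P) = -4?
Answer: -2229/7 ≈ -318.43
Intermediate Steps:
T(z) = 2*z*(1 + z) (T(z) = (2*z)*(1 + z) = 2*z*(1 + z))
c(k) = 24 (c(k) = 2*3*(1 + 3) = 2*3*4 = 24)
v(X) = -3*X (v(X) = X + X*(-4) = X - 4*X = -3*X)
(-97/(-56) + v(5))*c(3) = (-97/(-56) - 3*5)*24 = (-97*(-1/56) - 15)*24 = (97/56 - 15)*24 = -743/56*24 = -2229/7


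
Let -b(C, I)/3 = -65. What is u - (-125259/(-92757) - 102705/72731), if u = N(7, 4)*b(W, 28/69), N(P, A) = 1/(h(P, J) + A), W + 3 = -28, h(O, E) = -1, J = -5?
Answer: 146308834737/2248769789 ≈ 65.062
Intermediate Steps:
W = -31 (W = -3 - 28 = -31)
b(C, I) = 195 (b(C, I) = -3*(-65) = 195)
N(P, A) = 1/(-1 + A)
u = 65 (u = 195/(-1 + 4) = 195/3 = (⅓)*195 = 65)
u - (-125259/(-92757) - 102705/72731) = 65 - (-125259/(-92757) - 102705/72731) = 65 - (-125259*(-1/92757) - 102705*1/72731) = 65 - (41753/30919 - 102705/72731) = 65 - 1*(-138798452/2248769789) = 65 + 138798452/2248769789 = 146308834737/2248769789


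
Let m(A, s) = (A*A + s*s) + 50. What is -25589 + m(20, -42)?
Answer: -23375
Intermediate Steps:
m(A, s) = 50 + A**2 + s**2 (m(A, s) = (A**2 + s**2) + 50 = 50 + A**2 + s**2)
-25589 + m(20, -42) = -25589 + (50 + 20**2 + (-42)**2) = -25589 + (50 + 400 + 1764) = -25589 + 2214 = -23375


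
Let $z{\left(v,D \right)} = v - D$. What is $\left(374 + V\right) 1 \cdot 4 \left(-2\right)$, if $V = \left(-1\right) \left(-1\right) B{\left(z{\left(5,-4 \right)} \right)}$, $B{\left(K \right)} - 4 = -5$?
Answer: $-2984$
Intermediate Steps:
$B{\left(K \right)} = -1$ ($B{\left(K \right)} = 4 - 5 = -1$)
$V = -1$ ($V = \left(-1\right) \left(-1\right) \left(-1\right) = 1 \left(-1\right) = -1$)
$\left(374 + V\right) 1 \cdot 4 \left(-2\right) = \left(374 - 1\right) 1 \cdot 4 \left(-2\right) = 373 \cdot 4 \left(-2\right) = 373 \left(-8\right) = -2984$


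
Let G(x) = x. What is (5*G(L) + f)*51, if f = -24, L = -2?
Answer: -1734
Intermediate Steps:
(5*G(L) + f)*51 = (5*(-2) - 24)*51 = (-10 - 24)*51 = -34*51 = -1734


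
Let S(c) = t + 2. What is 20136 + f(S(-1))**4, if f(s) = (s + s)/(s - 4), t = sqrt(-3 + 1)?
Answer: 8*(-17633*I + 10060*sqrt(2))/(-7*I + 4*sqrt(2)) ≈ 20139.0 - 15.644*I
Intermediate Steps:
t = I*sqrt(2) (t = sqrt(-2) = I*sqrt(2) ≈ 1.4142*I)
S(c) = 2 + I*sqrt(2) (S(c) = I*sqrt(2) + 2 = 2 + I*sqrt(2))
f(s) = 2*s/(-4 + s) (f(s) = (2*s)/(-4 + s) = 2*s/(-4 + s))
20136 + f(S(-1))**4 = 20136 + (2*(2 + I*sqrt(2))/(-4 + (2 + I*sqrt(2))))**4 = 20136 + (2*(2 + I*sqrt(2))/(-2 + I*sqrt(2)))**4 = 20136 + 16*(2 + I*sqrt(2))**4/(-2 + I*sqrt(2))**4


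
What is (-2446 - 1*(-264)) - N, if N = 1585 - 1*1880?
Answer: -1887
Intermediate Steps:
N = -295 (N = 1585 - 1880 = -295)
(-2446 - 1*(-264)) - N = (-2446 - 1*(-264)) - 1*(-295) = (-2446 + 264) + 295 = -2182 + 295 = -1887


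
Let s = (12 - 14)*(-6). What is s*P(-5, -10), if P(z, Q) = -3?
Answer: -36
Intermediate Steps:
s = 12 (s = -2*(-6) = 12)
s*P(-5, -10) = 12*(-3) = -36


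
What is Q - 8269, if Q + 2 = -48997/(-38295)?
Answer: -316688948/38295 ≈ -8269.7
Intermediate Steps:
Q = -27593/38295 (Q = -2 - 48997/(-38295) = -2 - 48997*(-1/38295) = -2 + 48997/38295 = -27593/38295 ≈ -0.72054)
Q - 8269 = -27593/38295 - 8269 = -316688948/38295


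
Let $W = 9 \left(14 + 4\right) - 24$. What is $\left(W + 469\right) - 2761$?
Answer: $-2154$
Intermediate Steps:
$W = 138$ ($W = 9 \cdot 18 - 24 = 162 - 24 = 138$)
$\left(W + 469\right) - 2761 = \left(138 + 469\right) - 2761 = 607 - 2761 = -2154$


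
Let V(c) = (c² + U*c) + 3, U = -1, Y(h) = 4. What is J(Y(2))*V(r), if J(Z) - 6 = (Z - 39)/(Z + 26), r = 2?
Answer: 145/6 ≈ 24.167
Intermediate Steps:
J(Z) = 6 + (-39 + Z)/(26 + Z) (J(Z) = 6 + (Z - 39)/(Z + 26) = 6 + (-39 + Z)/(26 + Z))
V(c) = 3 + c² - c (V(c) = (c² - c) + 3 = 3 + c² - c)
J(Y(2))*V(r) = ((117 + 7*4)/(26 + 4))*(3 + 2² - 1*2) = ((117 + 28)/30)*(3 + 4 - 2) = ((1/30)*145)*5 = (29/6)*5 = 145/6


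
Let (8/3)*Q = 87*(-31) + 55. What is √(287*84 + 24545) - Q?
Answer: 3963/4 + √48653 ≈ 1211.3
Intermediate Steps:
Q = -3963/4 (Q = 3*(87*(-31) + 55)/8 = 3*(-2697 + 55)/8 = (3/8)*(-2642) = -3963/4 ≈ -990.75)
√(287*84 + 24545) - Q = √(287*84 + 24545) - 1*(-3963/4) = √(24108 + 24545) + 3963/4 = √48653 + 3963/4 = 3963/4 + √48653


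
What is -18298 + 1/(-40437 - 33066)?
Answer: -1344957895/73503 ≈ -18298.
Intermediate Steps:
-18298 + 1/(-40437 - 33066) = -18298 + 1/(-73503) = -18298 - 1/73503 = -1344957895/73503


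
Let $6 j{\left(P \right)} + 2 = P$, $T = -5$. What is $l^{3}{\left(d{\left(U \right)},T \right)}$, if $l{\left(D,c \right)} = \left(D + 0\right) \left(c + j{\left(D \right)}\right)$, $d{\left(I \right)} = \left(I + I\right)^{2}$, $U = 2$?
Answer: $- \frac{2097152}{27} \approx -77672.0$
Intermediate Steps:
$j{\left(P \right)} = - \frac{1}{3} + \frac{P}{6}$
$d{\left(I \right)} = 4 I^{2}$ ($d{\left(I \right)} = \left(2 I\right)^{2} = 4 I^{2}$)
$l{\left(D,c \right)} = D \left(- \frac{1}{3} + c + \frac{D}{6}\right)$ ($l{\left(D,c \right)} = \left(D + 0\right) \left(c + \left(- \frac{1}{3} + \frac{D}{6}\right)\right) = D \left(- \frac{1}{3} + c + \frac{D}{6}\right)$)
$l^{3}{\left(d{\left(U \right)},T \right)} = \left(\frac{4 \cdot 2^{2} \left(-2 + 4 \cdot 2^{2} + 6 \left(-5\right)\right)}{6}\right)^{3} = \left(\frac{4 \cdot 4 \left(-2 + 4 \cdot 4 - 30\right)}{6}\right)^{3} = \left(\frac{1}{6} \cdot 16 \left(-2 + 16 - 30\right)\right)^{3} = \left(\frac{1}{6} \cdot 16 \left(-16\right)\right)^{3} = \left(- \frac{128}{3}\right)^{3} = - \frac{2097152}{27}$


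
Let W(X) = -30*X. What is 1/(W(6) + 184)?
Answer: 1/4 ≈ 0.25000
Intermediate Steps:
1/(W(6) + 184) = 1/(-30*6 + 184) = 1/(-180 + 184) = 1/4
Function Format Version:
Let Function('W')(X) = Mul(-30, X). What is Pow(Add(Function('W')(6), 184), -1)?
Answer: Rational(1, 4) ≈ 0.25000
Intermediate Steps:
Pow(Add(Function('W')(6), 184), -1) = Pow(Add(Mul(-30, 6), 184), -1) = Pow(Add(-180, 184), -1) = Pow(4, -1) = Rational(1, 4)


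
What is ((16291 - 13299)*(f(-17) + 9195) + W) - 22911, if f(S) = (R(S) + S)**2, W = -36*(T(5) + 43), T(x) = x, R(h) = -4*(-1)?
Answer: 27992449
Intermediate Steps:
R(h) = 4
W = -1728 (W = -36*(5 + 43) = -36*48 = -1728)
f(S) = (4 + S)**2
((16291 - 13299)*(f(-17) + 9195) + W) - 22911 = ((16291 - 13299)*((4 - 17)**2 + 9195) - 1728) - 22911 = (2992*((-13)**2 + 9195) - 1728) - 22911 = (2992*(169 + 9195) - 1728) - 22911 = (2992*9364 - 1728) - 22911 = (28017088 - 1728) - 22911 = 28015360 - 22911 = 27992449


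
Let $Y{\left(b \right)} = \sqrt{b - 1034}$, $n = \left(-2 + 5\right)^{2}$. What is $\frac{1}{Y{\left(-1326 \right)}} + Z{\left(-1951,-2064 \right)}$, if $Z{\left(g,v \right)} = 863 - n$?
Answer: $854 - \frac{i \sqrt{590}}{1180} \approx 854.0 - 0.020585 i$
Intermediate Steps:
$n = 9$ ($n = 3^{2} = 9$)
$Y{\left(b \right)} = \sqrt{-1034 + b}$
$Z{\left(g,v \right)} = 854$ ($Z{\left(g,v \right)} = 863 - 9 = 854$)
$\frac{1}{Y{\left(-1326 \right)}} + Z{\left(-1951,-2064 \right)} = \frac{1}{\sqrt{-1034 - 1326}} + 854 = \frac{1}{\sqrt{-2360}} + 854 = \frac{1}{2 i \sqrt{590}} + 854 = - \frac{i \sqrt{590}}{1180} + 854 = 854 - \frac{i \sqrt{590}}{1180}$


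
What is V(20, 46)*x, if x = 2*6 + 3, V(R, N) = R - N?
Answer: -390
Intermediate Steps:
x = 15 (x = 12 + 3 = 15)
V(20, 46)*x = (20 - 1*46)*15 = (20 - 46)*15 = -26*15 = -390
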